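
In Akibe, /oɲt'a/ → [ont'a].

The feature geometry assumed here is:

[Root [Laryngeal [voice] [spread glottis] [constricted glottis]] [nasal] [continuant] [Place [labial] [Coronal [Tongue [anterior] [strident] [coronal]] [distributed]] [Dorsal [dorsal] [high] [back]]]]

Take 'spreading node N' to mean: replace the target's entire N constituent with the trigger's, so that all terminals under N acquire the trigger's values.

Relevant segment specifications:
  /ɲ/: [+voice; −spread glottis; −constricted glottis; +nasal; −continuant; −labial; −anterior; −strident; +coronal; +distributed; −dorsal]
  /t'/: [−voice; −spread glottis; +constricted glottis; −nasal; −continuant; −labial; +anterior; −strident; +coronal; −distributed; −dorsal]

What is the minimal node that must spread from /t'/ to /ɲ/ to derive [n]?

/ɲ/ and [n] differ in [anterior], [distributed]; every other specified feature is identical.
In this geometry the lowest node dominating all of them is Coronal: every daughter of Coronal dominates only a proper subset, so no lower node suffices.
If Coronal spreads, every terminal under it takes /t'/'s value, producing [n] as observed.
Features on which the two segments disagree outside Coronal, such as [nasal], [constricted glottis], are unchanged — nothing dominating them spread, and Coronal is the minimal sufficient constituent.

Coronal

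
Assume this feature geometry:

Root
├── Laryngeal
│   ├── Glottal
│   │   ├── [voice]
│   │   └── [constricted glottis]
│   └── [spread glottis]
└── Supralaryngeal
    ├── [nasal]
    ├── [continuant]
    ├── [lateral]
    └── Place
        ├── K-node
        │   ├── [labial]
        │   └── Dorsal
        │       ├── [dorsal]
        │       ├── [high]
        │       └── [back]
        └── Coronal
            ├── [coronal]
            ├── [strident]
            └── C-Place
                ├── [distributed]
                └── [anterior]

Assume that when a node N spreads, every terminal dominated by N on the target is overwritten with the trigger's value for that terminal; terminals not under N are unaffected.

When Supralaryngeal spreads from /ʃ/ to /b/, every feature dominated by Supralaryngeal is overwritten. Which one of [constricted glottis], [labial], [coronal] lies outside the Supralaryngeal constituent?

The terminals dominated by Supralaryngeal are [nasal], [continuant], [lateral], [labial], [dorsal], [high], [back], [coronal], [strident], [distributed], [anterior].
Spreading Supralaryngeal replaces [labial], [coronal] with the trigger's values, since each sits inside the Supralaryngeal constituent.
But [constricted glottis] is a dependent of Glottal, outside Supralaryngeal; it is therefore untouched by the spreading.

[constricted glottis]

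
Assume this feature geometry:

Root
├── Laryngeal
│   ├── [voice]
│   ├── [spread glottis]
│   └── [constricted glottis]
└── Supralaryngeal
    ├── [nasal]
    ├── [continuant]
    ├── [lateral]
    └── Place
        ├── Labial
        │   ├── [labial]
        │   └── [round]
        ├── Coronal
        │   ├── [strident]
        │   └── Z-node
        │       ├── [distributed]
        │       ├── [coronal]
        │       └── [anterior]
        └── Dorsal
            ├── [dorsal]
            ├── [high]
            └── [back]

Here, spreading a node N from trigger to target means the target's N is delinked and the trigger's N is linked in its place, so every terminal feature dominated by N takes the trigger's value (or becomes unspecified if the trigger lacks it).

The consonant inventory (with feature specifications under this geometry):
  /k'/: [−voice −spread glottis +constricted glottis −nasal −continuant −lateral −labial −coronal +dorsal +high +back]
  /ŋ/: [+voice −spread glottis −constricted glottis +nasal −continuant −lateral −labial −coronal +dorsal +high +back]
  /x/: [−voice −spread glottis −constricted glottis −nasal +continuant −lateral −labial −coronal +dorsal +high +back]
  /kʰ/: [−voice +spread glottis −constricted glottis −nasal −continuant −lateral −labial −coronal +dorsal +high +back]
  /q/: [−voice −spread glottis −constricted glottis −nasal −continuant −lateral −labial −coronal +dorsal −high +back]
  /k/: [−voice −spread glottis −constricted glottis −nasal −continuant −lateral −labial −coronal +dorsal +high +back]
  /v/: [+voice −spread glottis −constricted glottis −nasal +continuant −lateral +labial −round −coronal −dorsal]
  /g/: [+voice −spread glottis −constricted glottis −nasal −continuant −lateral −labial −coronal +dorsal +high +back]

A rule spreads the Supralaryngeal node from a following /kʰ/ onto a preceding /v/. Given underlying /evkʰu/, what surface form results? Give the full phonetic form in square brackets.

[egkʰu]

Terminals under Supralaryngeal in this geometry: [nasal], [continuant], [lateral], [labial], [round], [strident], [distributed], [coronal], [anterior], [dorsal], [high], [back].
The target acquires /kʰ/'s values for everything under Supralaryngeal — [−nasal], [−continuant], [−lateral], [−labial], [−coronal], [+dorsal], [+high], [+back] — while keeping its own [voice], [spread glottis], [constricted glottis].
The resulting bundle matches /g/ in the inventory; substituting it for /v/ gives [egkʰu].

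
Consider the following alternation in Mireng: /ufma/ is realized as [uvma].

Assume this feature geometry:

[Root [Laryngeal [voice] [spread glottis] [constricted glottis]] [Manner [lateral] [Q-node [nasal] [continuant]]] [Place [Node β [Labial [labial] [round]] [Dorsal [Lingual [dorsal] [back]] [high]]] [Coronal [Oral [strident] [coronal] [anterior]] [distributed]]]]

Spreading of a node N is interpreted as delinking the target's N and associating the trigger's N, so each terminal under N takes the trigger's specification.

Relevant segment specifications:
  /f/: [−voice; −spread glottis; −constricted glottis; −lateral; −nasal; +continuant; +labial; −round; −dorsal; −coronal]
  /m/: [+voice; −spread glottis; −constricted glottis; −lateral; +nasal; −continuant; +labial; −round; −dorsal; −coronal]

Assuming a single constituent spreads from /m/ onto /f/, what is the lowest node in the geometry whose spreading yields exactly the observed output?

/f/ and [v] differ in [voice]; every other specified feature is identical.
Only a single terminal changes, and /m/ supplies the new value, so [voice] itself is the minimal spreading constituent.
[nasal], [continuant] stay as in /f/ although /m/ differs there, so no node dominating them spread; among the remaining candidates [voice] is the lowest that derives the output.

[voice]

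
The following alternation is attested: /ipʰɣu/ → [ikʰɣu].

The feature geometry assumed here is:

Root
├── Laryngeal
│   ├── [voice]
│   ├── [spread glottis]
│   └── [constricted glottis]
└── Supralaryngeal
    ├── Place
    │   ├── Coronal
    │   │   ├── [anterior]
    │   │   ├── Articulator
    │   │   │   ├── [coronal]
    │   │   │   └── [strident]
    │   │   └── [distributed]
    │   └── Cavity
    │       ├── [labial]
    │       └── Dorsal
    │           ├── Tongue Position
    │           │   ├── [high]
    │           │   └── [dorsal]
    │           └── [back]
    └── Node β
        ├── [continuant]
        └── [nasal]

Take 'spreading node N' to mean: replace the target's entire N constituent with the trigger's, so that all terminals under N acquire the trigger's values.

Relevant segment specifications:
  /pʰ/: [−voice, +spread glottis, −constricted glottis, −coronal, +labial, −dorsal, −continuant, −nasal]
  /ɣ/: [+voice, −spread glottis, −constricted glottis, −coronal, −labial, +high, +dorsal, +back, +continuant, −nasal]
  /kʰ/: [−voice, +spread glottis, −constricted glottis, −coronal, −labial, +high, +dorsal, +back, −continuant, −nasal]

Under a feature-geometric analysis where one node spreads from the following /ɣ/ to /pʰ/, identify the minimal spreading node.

The alternation /pʰ/ → [kʰ] changes [labial], [dorsal], [high], [back] and nothing else.
In this geometry the lowest node dominating all of them is Cavity: every daughter of Cavity dominates only a proper subset, so no lower node suffices.
If Cavity spreads, every terminal under it takes /ɣ/'s value, producing [kʰ] as observed.
[voice], [continuant] stay as in /pʰ/ although /ɣ/ differs there, so no node dominating them spread; among the remaining candidates Cavity is the lowest that derives the output.

Cavity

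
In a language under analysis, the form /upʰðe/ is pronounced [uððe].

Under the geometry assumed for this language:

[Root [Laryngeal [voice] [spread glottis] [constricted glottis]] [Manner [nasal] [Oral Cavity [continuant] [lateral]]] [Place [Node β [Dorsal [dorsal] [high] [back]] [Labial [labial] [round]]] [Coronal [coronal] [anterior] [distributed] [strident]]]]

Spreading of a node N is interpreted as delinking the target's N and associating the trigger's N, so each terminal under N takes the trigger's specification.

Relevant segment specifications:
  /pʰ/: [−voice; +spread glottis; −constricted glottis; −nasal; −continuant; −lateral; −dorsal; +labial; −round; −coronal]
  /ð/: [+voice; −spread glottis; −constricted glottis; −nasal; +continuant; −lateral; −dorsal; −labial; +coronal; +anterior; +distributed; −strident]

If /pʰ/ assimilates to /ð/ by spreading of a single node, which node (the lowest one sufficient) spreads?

Root

The alternation /pʰ/ → [ð] changes [voice], [spread glottis], [continuant], [labial], [round], [coronal], [anterior], [distributed], [strident] and nothing else.
These terminals are all dominated by Root, and no proper subconstituent of Root covers them all; Root is their lowest common ancestor.
Spreading Root from /ð/ overwrites each of those terminals with /ð/'s values, yielding exactly [ð].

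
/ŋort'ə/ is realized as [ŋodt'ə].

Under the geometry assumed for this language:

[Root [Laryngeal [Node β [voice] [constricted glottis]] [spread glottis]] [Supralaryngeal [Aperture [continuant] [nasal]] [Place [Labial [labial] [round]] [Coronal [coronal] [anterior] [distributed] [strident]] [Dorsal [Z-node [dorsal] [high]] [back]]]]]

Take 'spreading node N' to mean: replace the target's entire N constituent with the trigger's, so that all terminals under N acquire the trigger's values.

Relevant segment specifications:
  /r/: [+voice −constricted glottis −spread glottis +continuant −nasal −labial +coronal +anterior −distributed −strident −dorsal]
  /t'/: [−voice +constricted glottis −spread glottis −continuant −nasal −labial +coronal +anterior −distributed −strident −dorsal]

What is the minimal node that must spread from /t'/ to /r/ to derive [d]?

[continuant]

The alternation /r/ → [d] changes [continuant] and nothing else.
Since just one terminal is affected and it takes /t'/'s value, spreading the terminal [continuant] alone is sufficient and minimal.
[voice], [constricted glottis] stay as in /r/ although /t'/ differs there, so no node dominating them spread; among the remaining candidates [continuant] is the lowest that derives the output.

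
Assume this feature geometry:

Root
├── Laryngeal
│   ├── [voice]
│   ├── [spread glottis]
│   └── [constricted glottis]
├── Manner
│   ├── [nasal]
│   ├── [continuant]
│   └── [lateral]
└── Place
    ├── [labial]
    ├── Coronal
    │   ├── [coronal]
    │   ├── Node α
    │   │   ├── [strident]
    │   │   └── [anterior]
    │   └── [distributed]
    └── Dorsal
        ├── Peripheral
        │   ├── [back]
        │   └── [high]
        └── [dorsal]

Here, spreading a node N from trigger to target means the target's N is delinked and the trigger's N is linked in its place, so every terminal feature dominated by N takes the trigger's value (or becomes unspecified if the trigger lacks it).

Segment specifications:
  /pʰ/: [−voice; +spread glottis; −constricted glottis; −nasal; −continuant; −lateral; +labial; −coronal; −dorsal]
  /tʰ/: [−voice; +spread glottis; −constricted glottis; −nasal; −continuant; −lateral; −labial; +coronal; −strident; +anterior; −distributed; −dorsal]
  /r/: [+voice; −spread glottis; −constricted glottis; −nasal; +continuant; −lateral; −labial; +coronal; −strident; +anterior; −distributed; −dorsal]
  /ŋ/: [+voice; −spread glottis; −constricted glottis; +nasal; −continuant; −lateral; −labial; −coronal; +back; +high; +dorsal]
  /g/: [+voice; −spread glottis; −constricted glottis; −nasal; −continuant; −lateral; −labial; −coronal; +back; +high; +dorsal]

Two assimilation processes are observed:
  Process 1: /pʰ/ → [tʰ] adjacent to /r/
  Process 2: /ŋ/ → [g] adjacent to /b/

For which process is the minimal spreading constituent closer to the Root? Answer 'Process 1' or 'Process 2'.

Process 1 alters [labial], [coronal], [anterior], [distributed], [strident]; the lowest common ancestor is Place (depth 1 from Root).
Process 2: the feature that changes is [nasal]; the minimal node is [nasal] (depth 2).
Depth 1 < depth 2; Process 1 involves the structurally higher constituent Place.

Process 1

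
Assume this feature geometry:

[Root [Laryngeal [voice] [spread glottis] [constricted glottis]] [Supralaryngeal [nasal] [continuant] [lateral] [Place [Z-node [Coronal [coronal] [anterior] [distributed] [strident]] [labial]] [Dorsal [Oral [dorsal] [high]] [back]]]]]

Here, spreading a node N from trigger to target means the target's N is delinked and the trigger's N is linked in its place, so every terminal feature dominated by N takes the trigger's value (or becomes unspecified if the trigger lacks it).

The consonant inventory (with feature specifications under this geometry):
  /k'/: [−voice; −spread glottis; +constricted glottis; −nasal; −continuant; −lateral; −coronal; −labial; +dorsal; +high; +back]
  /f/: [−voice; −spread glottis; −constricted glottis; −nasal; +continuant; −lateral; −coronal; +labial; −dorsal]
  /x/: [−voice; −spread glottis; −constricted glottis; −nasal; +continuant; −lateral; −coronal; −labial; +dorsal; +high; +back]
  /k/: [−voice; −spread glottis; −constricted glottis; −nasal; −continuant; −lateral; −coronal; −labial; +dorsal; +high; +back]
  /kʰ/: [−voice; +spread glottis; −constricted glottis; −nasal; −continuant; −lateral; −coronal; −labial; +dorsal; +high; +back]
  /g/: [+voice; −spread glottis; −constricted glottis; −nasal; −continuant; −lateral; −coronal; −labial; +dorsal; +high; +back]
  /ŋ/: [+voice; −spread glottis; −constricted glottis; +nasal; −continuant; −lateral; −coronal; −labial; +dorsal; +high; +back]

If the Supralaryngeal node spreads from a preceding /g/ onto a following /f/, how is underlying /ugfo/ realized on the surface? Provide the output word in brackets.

[ugko]

Terminals under Supralaryngeal in this geometry: [nasal], [continuant], [lateral], [coronal], [anterior], [distributed], [strident], [labial], [dorsal], [high], [back].
After delinking /f/'s Supralaryngeal and linking /g/'s, the affected terminals become [−nasal], [−continuant], [−lateral], [−coronal], [−labial], [+dorsal], [+high], [+back]; [voice], [spread glottis], [constricted glottis] (outside Supralaryngeal) are retained from /f/.
The resulting bundle matches /k/ in the inventory; substituting it for /f/ gives [ugko].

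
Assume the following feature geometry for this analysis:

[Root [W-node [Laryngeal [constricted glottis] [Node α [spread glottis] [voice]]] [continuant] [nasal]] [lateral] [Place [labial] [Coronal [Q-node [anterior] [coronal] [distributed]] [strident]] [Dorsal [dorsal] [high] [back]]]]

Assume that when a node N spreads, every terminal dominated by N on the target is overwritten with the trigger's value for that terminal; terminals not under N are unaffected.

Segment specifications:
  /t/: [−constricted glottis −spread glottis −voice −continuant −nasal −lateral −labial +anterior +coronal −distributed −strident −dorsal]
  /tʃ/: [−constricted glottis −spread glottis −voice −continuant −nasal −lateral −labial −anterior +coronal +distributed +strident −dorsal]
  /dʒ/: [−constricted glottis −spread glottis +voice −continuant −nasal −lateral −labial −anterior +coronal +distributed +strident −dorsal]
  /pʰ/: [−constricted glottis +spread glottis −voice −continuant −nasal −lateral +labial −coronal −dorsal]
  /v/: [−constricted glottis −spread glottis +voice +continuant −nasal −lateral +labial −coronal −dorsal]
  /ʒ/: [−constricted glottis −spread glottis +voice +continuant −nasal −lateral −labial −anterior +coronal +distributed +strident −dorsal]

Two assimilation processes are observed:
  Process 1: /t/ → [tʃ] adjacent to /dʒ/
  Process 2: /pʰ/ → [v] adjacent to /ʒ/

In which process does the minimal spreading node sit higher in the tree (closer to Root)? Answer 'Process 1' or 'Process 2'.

Process 2

Process 1 alters [anterior], [distributed], [strident]; the lowest common ancestor is Coronal (depth 2 from Root).
Process 2: the features that change are [voice], [spread glottis], [continuant]; the minimal node is W-node (depth 1).
W-node (depth 1) sits above Coronal (depth 2), making Process 2 the one with the higher spreading node.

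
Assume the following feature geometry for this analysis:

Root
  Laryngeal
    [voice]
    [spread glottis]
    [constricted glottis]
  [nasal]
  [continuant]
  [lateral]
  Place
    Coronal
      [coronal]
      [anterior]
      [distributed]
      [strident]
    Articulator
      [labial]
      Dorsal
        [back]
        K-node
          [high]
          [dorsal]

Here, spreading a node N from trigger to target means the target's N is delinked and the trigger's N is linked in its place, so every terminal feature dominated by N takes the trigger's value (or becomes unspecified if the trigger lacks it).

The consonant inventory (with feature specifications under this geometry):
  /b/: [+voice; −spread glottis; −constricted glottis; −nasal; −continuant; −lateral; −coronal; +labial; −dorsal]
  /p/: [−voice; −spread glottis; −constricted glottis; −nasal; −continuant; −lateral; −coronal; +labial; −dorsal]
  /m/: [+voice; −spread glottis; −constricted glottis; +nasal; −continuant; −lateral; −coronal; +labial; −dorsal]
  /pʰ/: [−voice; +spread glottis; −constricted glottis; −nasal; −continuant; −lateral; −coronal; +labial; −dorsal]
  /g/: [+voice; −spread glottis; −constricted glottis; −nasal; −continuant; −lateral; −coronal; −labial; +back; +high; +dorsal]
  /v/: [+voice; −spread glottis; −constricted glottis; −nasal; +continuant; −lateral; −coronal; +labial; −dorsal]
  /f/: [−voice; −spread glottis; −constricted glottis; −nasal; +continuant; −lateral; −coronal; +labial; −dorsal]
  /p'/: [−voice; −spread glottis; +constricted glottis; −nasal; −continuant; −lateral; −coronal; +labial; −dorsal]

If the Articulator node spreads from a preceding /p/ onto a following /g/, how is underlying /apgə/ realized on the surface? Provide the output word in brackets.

The Articulator node dominates the terminals [labial], [back], [high], [dorsal].
After delinking /g/'s Articulator and linking /p/'s, the affected terminals become [+labial], [−dorsal]; [voice], [spread glottis], [constricted glottis], … (outside Articulator) are retained from /g/.
The resulting bundle matches /b/ in the inventory; substituting it for /g/ gives [apbə].

[apbə]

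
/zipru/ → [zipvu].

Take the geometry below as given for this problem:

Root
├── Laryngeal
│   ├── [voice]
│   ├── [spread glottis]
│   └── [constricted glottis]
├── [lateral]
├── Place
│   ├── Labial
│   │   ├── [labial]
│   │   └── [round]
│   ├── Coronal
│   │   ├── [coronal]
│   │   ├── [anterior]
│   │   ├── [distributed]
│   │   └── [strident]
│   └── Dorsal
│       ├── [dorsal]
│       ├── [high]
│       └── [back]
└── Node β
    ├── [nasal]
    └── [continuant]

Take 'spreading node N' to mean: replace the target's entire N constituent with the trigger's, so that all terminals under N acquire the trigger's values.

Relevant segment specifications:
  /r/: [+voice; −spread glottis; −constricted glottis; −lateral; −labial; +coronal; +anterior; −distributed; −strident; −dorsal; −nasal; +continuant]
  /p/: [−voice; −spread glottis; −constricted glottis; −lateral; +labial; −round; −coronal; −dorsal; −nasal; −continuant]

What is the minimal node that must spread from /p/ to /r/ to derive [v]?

Comparing /r/ with its surface form [v], the features that change are [labial], [round], [coronal], [anterior], [distributed], [strident].
These terminals are all dominated by Place, and no proper subconstituent of Place covers them all; Place is their lowest common ancestor.
If Place spreads, every terminal under it takes /p/'s value, producing [v] as observed.
Had Root spread, [voice], [continuant] would have taken /p/'s values; they stay as in /r/, confirming the spreading constituent is exactly Place.

Place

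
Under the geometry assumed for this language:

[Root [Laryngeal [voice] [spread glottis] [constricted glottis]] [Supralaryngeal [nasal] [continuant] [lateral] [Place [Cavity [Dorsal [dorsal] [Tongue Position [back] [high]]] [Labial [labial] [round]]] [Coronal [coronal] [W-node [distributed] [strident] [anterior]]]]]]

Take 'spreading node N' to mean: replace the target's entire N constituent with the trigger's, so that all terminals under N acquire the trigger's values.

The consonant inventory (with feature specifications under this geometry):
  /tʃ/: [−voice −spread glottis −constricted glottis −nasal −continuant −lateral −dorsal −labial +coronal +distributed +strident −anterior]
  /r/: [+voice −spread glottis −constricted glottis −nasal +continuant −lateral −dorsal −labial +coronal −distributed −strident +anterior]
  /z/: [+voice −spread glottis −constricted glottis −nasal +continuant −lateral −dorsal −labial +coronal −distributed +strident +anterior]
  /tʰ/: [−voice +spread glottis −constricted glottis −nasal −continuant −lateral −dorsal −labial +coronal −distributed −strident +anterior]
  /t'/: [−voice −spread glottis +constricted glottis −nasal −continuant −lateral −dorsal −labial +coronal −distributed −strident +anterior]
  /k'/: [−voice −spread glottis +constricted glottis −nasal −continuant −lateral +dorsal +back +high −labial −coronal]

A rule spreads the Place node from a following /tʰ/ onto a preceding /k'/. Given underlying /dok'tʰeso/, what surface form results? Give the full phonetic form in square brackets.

[dot'tʰeso]

The Place node dominates the terminals [dorsal], [back], [high], [labial], [round], [coronal], [distributed], [strident], [anterior].
The target acquires /tʰ/'s values for everything under Place — [−dorsal], [−labial], [+coronal], [−distributed], [−strident], [+anterior] — while keeping its own [voice], [spread glottis], [constricted glottis], ….
Among the inventory, only /t'/ has exactly this specification, giving the surface form [dot'tʰeso].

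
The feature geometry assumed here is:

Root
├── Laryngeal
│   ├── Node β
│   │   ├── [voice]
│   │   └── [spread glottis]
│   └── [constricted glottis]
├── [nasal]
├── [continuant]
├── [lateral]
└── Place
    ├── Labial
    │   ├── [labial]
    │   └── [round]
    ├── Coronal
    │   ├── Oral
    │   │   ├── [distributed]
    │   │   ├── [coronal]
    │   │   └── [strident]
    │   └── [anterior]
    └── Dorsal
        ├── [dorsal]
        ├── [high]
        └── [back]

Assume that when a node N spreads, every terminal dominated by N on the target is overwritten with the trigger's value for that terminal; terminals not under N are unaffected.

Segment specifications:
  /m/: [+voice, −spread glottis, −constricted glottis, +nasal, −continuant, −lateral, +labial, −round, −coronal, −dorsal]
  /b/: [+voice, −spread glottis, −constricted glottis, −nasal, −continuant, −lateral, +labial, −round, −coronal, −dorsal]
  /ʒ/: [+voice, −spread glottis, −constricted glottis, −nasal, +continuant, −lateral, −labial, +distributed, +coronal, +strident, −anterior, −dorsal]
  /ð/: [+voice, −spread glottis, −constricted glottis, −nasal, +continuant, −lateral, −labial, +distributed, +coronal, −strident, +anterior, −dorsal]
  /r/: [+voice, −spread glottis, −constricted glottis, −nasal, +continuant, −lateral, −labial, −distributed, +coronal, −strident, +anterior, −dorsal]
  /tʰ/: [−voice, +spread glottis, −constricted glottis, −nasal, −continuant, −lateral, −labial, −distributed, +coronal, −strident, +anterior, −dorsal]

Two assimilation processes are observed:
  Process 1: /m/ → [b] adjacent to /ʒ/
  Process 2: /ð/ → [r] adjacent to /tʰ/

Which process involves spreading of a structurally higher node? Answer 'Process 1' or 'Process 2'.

In Process 1, [nasal] changes, so the minimal spreading node is [nasal] at depth 1.
In Process 2, [distributed] changes, so the minimal spreading node is [distributed] at depth 4.
Depth 1 < depth 4; Process 1 involves the structurally higher constituent [nasal].

Process 1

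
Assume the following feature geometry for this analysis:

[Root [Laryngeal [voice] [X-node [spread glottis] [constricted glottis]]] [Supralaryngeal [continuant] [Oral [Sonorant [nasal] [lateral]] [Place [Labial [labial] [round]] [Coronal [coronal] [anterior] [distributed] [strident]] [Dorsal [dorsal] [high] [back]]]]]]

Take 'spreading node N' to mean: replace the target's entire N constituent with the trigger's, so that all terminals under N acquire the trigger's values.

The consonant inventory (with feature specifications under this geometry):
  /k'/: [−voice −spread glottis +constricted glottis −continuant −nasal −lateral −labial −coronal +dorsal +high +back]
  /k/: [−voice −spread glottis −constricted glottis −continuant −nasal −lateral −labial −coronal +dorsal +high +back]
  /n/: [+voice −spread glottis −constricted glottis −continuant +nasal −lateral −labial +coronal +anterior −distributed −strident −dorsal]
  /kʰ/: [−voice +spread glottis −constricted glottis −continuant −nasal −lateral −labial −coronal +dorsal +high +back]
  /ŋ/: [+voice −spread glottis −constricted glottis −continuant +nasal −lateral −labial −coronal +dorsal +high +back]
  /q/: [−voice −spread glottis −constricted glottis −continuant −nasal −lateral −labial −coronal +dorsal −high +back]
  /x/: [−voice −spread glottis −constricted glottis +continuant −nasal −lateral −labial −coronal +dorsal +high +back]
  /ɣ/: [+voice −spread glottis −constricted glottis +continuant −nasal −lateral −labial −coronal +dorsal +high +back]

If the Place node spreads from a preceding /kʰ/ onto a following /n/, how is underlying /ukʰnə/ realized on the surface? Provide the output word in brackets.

Terminals under Place in this geometry: [labial], [round], [coronal], [anterior], [distributed], [strident], [dorsal], [high], [back].
Spreading Place from /kʰ/ onto /n/ replaces those values with /kʰ/'s: [−labial], [−coronal], [+dorsal], [+high], [+back]. Features outside Place ([voice], [spread glottis], [constricted glottis], …) stay as in /n/.
Among the inventory, only /ŋ/ has exactly this specification, giving the surface form [ukʰŋə].

[ukʰŋə]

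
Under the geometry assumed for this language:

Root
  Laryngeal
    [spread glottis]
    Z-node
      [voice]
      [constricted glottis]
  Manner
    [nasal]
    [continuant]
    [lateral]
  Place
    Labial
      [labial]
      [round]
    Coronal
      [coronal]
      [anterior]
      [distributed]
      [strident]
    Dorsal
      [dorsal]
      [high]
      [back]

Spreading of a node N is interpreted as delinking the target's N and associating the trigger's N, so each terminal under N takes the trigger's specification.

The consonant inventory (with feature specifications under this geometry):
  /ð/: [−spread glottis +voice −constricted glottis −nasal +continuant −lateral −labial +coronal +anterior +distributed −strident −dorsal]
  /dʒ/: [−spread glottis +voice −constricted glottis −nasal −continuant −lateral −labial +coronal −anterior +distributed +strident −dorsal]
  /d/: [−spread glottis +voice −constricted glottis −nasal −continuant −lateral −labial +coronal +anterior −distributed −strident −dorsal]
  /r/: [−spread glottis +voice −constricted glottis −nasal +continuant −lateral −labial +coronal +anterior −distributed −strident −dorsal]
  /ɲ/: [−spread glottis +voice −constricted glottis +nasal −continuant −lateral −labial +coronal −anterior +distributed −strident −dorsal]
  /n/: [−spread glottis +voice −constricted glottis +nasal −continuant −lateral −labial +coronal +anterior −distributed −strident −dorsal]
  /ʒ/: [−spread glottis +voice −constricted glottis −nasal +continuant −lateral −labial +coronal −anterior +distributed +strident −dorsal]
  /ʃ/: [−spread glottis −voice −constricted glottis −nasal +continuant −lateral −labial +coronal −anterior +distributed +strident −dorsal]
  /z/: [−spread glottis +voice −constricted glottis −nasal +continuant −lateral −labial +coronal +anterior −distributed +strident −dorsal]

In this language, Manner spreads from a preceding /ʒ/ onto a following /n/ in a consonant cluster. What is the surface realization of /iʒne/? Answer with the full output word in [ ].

The Manner node dominates the terminals [nasal], [continuant], [lateral].
After delinking /n/'s Manner and linking /ʒ/'s, the affected terminals become [−nasal], [+continuant], [−lateral]; [spread glottis], [voice], [constricted glottis], … (outside Manner) are retained from /n/.
This feature bundle is that of [r], so /iʒne/ surfaces as [iʒre].

[iʒre]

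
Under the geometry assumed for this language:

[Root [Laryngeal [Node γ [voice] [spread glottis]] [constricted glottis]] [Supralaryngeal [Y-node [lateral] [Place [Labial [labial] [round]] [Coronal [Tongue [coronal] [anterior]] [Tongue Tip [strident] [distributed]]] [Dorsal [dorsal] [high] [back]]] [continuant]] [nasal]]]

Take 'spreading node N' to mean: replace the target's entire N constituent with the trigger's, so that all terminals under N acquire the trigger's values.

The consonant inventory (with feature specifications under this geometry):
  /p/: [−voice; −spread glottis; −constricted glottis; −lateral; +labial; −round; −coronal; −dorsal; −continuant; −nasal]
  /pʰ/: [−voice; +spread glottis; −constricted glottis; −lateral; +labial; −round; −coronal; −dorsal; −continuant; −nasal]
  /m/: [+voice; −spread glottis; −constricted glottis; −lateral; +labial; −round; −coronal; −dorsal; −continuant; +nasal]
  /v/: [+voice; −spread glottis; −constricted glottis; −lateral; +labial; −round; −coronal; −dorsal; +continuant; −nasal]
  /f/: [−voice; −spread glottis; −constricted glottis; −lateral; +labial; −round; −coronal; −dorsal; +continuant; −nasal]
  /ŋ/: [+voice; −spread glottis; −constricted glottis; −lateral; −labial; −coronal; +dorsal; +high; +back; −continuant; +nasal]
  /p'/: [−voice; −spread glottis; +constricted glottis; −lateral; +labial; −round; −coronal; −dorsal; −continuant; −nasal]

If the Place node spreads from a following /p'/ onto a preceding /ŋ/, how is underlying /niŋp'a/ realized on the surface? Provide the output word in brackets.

[nimp'a]

Place immediately or transitively dominates [labial], [round], [coronal], [anterior], [strident], [distributed], [dorsal], [high], [back].
Spreading Place from /p'/ onto /ŋ/ replaces those values with /p'/'s: [+labial], [−round], [−coronal], [−dorsal]. Features outside Place ([voice], [spread glottis], [constricted glottis], …) stay as in /ŋ/.
Among the inventory, only /m/ has exactly this specification, giving the surface form [nimp'a].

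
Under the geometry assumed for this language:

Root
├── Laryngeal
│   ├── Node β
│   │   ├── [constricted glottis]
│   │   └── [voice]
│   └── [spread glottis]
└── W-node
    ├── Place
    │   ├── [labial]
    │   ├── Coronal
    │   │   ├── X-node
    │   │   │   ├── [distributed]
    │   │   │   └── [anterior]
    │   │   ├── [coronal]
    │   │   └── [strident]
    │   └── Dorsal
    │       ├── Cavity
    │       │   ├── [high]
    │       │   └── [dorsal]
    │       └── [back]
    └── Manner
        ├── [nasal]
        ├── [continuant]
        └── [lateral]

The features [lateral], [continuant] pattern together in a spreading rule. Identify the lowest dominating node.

[lateral] lies under Manner (below W-node).
[continuant] lies under Manner (below W-node).
Manner is the lowest common ancestor — every listed feature sits under it, and no single subconstituent of Manner covers them all.

Manner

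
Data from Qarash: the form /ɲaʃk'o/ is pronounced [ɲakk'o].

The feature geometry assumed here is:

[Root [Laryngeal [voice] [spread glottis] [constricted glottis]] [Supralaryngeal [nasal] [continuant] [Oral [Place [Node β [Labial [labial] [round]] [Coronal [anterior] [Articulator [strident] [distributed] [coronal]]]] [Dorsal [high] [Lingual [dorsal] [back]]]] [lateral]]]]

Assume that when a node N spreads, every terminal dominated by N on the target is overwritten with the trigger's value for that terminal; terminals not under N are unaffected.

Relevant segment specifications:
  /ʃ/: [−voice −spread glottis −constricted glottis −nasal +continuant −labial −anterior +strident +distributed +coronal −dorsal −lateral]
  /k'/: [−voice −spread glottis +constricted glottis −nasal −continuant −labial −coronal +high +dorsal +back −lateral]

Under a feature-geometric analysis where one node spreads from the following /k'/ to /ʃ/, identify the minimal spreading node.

Supralaryngeal

Feature comparison: [continuant], [coronal], [anterior], [distributed], [strident], [dorsal], [high], [back] differ between /ʃ/ and [k]; the remaining terminals match.
These terminals are all dominated by Supralaryngeal, and no proper subconstituent of Supralaryngeal covers them all; Supralaryngeal is their lowest common ancestor.
If Supralaryngeal spreads, every terminal under it takes /k'/'s value, producing [k] as observed.
Since [constricted glottis] is preserved even though /k'/ disagrees there, no node above Supralaryngeal spread.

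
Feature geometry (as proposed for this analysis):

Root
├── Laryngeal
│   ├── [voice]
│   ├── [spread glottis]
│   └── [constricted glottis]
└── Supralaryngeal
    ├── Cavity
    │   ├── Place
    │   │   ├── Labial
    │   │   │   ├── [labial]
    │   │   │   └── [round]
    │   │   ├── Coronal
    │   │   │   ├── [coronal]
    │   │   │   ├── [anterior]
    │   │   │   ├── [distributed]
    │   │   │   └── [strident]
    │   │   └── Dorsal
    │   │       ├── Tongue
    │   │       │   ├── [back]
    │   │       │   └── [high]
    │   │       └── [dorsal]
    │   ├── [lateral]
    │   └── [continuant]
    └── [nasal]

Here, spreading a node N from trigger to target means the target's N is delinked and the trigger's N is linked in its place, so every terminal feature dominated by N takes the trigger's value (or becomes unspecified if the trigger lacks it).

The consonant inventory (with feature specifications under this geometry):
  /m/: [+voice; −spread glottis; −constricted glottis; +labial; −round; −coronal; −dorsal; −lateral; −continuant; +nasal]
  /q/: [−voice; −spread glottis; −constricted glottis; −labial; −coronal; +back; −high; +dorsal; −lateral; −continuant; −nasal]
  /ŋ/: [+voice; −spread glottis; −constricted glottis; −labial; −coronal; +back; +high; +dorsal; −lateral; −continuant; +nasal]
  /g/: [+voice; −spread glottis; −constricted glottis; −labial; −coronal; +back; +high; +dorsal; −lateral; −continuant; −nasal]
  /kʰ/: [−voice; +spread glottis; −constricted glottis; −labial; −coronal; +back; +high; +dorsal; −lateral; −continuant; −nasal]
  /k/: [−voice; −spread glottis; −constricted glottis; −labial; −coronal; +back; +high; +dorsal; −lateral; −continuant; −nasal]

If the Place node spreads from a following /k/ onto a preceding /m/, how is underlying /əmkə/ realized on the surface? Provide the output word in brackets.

[əŋkə]

The Place node dominates the terminals [labial], [round], [coronal], [anterior], [distributed], [strident], [back], [high], [dorsal].
Spreading Place from /k/ onto /m/ replaces those values with /k/'s: [−labial], [−coronal], [+back], [+high], [+dorsal]. Features outside Place ([voice], [spread glottis], [constricted glottis], …) stay as in /m/.
Among the inventory, only /ŋ/ has exactly this specification, giving the surface form [əŋkə].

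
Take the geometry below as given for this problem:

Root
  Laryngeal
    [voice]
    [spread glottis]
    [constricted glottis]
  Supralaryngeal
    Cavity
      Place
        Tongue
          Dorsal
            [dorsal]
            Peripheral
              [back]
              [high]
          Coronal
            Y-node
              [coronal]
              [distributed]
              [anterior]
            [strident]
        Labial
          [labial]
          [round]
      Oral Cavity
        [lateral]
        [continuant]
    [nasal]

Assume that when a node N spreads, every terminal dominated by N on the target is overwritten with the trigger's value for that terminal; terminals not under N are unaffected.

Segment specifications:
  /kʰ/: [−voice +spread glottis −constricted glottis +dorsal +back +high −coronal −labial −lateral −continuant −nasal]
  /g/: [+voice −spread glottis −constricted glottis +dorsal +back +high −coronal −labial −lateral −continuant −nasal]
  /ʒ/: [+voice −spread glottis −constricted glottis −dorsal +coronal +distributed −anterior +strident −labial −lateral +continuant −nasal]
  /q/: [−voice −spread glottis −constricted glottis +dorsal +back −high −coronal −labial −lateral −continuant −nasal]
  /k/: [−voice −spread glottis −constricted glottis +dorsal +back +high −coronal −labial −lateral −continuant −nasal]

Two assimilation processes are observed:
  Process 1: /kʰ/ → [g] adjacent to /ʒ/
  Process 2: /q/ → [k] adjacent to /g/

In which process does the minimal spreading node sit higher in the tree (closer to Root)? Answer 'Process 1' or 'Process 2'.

Process 1

Process 1: the features that change are [voice], [spread glottis]; the minimal node is Laryngeal (depth 1).
Process 2: the feature that changes is [high]; the minimal node is [high] (depth 7).
Laryngeal is closer to Root than [high], so Process 1 spreads the higher node.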